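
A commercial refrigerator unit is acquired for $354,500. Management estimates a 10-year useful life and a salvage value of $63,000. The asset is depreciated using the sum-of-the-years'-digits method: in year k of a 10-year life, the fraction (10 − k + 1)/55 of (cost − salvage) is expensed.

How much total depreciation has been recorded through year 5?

Depreciable base = $354,500 − $63,000 = $291,500.
Sum of the years' digits = 10+9+8+7+6+5+4+3+2+1 = 55.
Year 1: $291,500 × 10/55 = $53,000. Book value $301,500.
Year 2: $291,500 × 9/55 = $47,700. Book value $253,800.
Year 3: $291,500 × 8/55 = $42,400. Book value $211,400.
Year 4: $291,500 × 7/55 = $37,100. Book value $174,300.
Year 5: $291,500 × 6/55 = $31,800. Book value $142,500.
Accumulated through year 5 = $354,500 − $142,500 = $212,000.

$212,000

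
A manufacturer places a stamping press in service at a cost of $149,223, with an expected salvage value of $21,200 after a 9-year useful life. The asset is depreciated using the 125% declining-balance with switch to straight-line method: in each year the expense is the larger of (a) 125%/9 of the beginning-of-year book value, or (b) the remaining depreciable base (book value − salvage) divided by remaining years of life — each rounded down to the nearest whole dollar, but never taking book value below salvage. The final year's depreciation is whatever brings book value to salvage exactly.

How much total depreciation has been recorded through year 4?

Depreciable base = $149,223 − $21,200 = $128,023.
Year 1: DB = ⌊$149,223 × 125%/9⌋ = $20,725; SL = ⌊$128,023/9⌋ = $14,224 → take DB $20,725. Book value $128,498.
Year 2: DB = ⌊$128,498 × 125%/9⌋ = $17,846; SL = ⌊$107,298/8⌋ = $13,412 → take DB $17,846. Book value $110,652.
Year 3: DB = ⌊$110,652 × 125%/9⌋ = $15,368; SL = ⌊$89,452/7⌋ = $12,778 → take DB $15,368. Book value $95,284.
Year 4: DB = ⌊$95,284 × 125%/9⌋ = $13,233; SL = ⌊$74,084/6⌋ = $12,347 → take DB $13,233. Book value $82,051.
Accumulated through year 4 = $149,223 − $82,051 = $67,172.

$67,172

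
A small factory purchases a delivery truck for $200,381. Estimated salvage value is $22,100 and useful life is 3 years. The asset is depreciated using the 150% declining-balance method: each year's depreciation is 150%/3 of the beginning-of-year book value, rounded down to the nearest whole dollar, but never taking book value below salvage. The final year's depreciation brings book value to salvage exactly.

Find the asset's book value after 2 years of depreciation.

Depreciable base = $200,381 − $22,100 = $178,281.
Year 1: ⌊$200,381 × 150%/3⌋ = $100,190. Book value $100,191.
Year 2: ⌊$100,191 × 150%/3⌋ = $50,095. Book value $50,096.

$50,096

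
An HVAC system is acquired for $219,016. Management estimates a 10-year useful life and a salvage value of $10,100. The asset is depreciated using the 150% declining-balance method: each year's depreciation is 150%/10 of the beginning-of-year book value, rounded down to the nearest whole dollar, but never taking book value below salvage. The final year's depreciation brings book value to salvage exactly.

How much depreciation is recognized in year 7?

$12,390

Depreciable base = $219,016 − $10,100 = $208,916.
Year 1: ⌊$219,016 × 150%/10⌋ = $32,852. Book value $186,164.
Year 2: ⌊$186,164 × 150%/10⌋ = $27,924. Book value $158,240.
Year 3: ⌊$158,240 × 150%/10⌋ = $23,736. Book value $134,504.
Year 4: ⌊$134,504 × 150%/10⌋ = $20,175. Book value $114,329.
Year 5: ⌊$114,329 × 150%/10⌋ = $17,149. Book value $97,180.
Year 6: ⌊$97,180 × 150%/10⌋ = $14,577. Book value $82,603.
Year 7: ⌊$82,603 × 150%/10⌋ = $12,390. Book value $70,213.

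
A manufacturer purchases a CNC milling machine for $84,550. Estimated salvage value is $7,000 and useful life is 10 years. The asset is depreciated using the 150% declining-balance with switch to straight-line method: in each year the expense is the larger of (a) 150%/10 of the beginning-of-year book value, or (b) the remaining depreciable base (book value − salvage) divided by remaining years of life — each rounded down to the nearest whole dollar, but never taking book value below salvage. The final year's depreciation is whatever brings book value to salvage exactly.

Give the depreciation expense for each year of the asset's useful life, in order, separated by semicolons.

Depreciable base = $84,550 − $7,000 = $77,550.
Year 1: DB = ⌊$84,550 × 150%/10⌋ = $12,682; SL = ⌊$77,550/10⌋ = $7,755 → take DB $12,682. Book value $71,868.
Year 2: DB = ⌊$71,868 × 150%/10⌋ = $10,780; SL = ⌊$64,868/9⌋ = $7,207 → take DB $10,780. Book value $61,088.
Year 3: DB = ⌊$61,088 × 150%/10⌋ = $9,163; SL = ⌊$54,088/8⌋ = $6,761 → take DB $9,163. Book value $51,925.
Year 4: DB = ⌊$51,925 × 150%/10⌋ = $7,788; SL = ⌊$44,925/7⌋ = $6,417 → take DB $7,788. Book value $44,137.
Year 5: DB = ⌊$44,137 × 150%/10⌋ = $6,620; SL = ⌊$37,137/6⌋ = $6,189 → take DB $6,620. Book value $37,517.
Year 6: DB = ⌊$37,517 × 150%/10⌋ = $5,627; SL = ⌊$30,517/5⌋ = $6,103 → take SL $6,103. Book value $31,414.
Year 7: DB = ⌊$31,414 × 150%/10⌋ = $4,712; SL = ⌊$24,414/4⌋ = $6,103 → take SL $6,103. Book value $25,311.
Year 8: DB = ⌊$25,311 × 150%/10⌋ = $3,796; SL = ⌊$18,311/3⌋ = $6,103 → take SL $6,103. Book value $19,208.
Year 9: DB = ⌊$19,208 × 150%/10⌋ = $2,881; SL = ⌊$12,208/2⌋ = $6,104 → take SL $6,104. Book value $13,104.
Year 10 (final): $13,104 − $7,000 = $6,104. Book value $7,000.

$12,682; $10,780; $9,163; $7,788; $6,620; $6,103; $6,103; $6,103; $6,104; $6,104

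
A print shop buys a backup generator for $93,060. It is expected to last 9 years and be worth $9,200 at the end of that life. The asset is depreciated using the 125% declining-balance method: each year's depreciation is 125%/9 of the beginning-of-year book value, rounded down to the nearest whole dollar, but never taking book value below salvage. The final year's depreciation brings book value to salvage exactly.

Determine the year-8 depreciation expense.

$4,538

Depreciable base = $93,060 − $9,200 = $83,860.
Year 1: ⌊$93,060 × 125%/9⌋ = $12,925. Book value $80,135.
Year 2: ⌊$80,135 × 125%/9⌋ = $11,129. Book value $69,006.
Year 3: ⌊$69,006 × 125%/9⌋ = $9,584. Book value $59,422.
Year 4: ⌊$59,422 × 125%/9⌋ = $8,253. Book value $51,169.
Year 5: ⌊$51,169 × 125%/9⌋ = $7,106. Book value $44,063.
Year 6: ⌊$44,063 × 125%/9⌋ = $6,119. Book value $37,944.
Year 7: ⌊$37,944 × 125%/9⌋ = $5,270. Book value $32,674.
Year 8: ⌊$32,674 × 125%/9⌋ = $4,538. Book value $28,136.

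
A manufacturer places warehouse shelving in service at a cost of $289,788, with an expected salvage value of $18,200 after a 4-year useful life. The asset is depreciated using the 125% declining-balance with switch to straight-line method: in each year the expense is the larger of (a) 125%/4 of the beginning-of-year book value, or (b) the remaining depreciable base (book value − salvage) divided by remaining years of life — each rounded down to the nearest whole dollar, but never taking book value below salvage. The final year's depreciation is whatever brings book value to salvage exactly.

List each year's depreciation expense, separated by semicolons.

$90,558; $62,259; $59,385; $59,386

Depreciable base = $289,788 − $18,200 = $271,588.
Year 1: DB = ⌊$289,788 × 125%/4⌋ = $90,558; SL = ⌊$271,588/4⌋ = $67,897 → take DB $90,558. Book value $199,230.
Year 2: DB = ⌊$199,230 × 125%/4⌋ = $62,259; SL = ⌊$181,030/3⌋ = $60,343 → take DB $62,259. Book value $136,971.
Year 3: DB = ⌊$136,971 × 125%/4⌋ = $42,803; SL = ⌊$118,771/2⌋ = $59,385 → take SL $59,385. Book value $77,586.
Year 4 (final): $77,586 − $18,200 = $59,386. Book value $18,200.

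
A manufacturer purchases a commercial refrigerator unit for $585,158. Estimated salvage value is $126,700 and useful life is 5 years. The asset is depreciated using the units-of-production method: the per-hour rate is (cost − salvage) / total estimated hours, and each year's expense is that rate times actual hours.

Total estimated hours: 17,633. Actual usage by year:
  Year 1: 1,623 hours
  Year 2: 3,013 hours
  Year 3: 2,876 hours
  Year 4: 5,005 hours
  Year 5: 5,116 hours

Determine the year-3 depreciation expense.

Depreciable base = $585,158 − $126,700 = $458,458.
Rate = $458,458 / 17,633 hours = $26 per hour.
Year 1: 1,623 × $26 = $42,198. Book value $542,960.
Year 2: 3,013 × $26 = $78,338. Book value $464,622.
Year 3: 2,876 × $26 = $74,776. Book value $389,846.

$74,776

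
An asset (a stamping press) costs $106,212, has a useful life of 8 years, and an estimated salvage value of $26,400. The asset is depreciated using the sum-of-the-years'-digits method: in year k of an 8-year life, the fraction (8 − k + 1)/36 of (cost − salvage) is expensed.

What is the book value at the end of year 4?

Depreciable base = $106,212 − $26,400 = $79,812.
Sum of the years' digits = 8+7+6+5+4+3+2+1 = 36.
Year 1: $79,812 × 8/36 = $17,736. Book value $88,476.
Year 2: $79,812 × 7/36 = $15,519. Book value $72,957.
Year 3: $79,812 × 6/36 = $13,302. Book value $59,655.
Year 4: $79,812 × 5/36 = $11,085. Book value $48,570.

$48,570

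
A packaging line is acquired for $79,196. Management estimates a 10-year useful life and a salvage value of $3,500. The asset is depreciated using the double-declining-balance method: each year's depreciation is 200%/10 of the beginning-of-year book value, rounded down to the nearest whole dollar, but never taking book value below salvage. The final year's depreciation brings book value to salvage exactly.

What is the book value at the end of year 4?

$32,440

Depreciable base = $79,196 − $3,500 = $75,696.
Year 1: ⌊$79,196 × 200%/10⌋ = $15,839. Book value $63,357.
Year 2: ⌊$63,357 × 200%/10⌋ = $12,671. Book value $50,686.
Year 3: ⌊$50,686 × 200%/10⌋ = $10,137. Book value $40,549.
Year 4: ⌊$40,549 × 200%/10⌋ = $8,109. Book value $32,440.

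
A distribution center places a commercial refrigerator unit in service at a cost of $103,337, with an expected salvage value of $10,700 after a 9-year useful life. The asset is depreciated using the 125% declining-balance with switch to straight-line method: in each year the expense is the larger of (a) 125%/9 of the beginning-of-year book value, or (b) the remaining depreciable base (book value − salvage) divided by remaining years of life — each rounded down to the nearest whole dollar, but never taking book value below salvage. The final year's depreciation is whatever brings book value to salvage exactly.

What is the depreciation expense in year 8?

$9,214

Depreciable base = $103,337 − $10,700 = $92,637.
Year 1: DB = ⌊$103,337 × 125%/9⌋ = $14,352; SL = ⌊$92,637/9⌋ = $10,293 → take DB $14,352. Book value $88,985.
Year 2: DB = ⌊$88,985 × 125%/9⌋ = $12,359; SL = ⌊$78,285/8⌋ = $9,785 → take DB $12,359. Book value $76,626.
Year 3: DB = ⌊$76,626 × 125%/9⌋ = $10,642; SL = ⌊$65,926/7⌋ = $9,418 → take DB $10,642. Book value $65,984.
Year 4: DB = ⌊$65,984 × 125%/9⌋ = $9,164; SL = ⌊$55,284/6⌋ = $9,214 → take SL $9,214. Book value $56,770.
Year 5: DB = ⌊$56,770 × 125%/9⌋ = $7,884; SL = ⌊$46,070/5⌋ = $9,214 → take SL $9,214. Book value $47,556.
Year 6: DB = ⌊$47,556 × 125%/9⌋ = $6,605; SL = ⌊$36,856/4⌋ = $9,214 → take SL $9,214. Book value $38,342.
Year 7: DB = ⌊$38,342 × 125%/9⌋ = $5,325; SL = ⌊$27,642/3⌋ = $9,214 → take SL $9,214. Book value $29,128.
Year 8: DB = ⌊$29,128 × 125%/9⌋ = $4,045; SL = ⌊$18,428/2⌋ = $9,214 → take SL $9,214. Book value $19,914.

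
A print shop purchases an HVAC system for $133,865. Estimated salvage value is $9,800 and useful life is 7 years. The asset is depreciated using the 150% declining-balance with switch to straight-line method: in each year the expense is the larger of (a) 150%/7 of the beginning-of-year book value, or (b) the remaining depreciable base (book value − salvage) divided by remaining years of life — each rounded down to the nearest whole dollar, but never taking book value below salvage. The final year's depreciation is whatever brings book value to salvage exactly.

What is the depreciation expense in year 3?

Depreciable base = $133,865 − $9,800 = $124,065.
Year 1: DB = ⌊$133,865 × 150%/7⌋ = $28,685; SL = ⌊$124,065/7⌋ = $17,723 → take DB $28,685. Book value $105,180.
Year 2: DB = ⌊$105,180 × 150%/7⌋ = $22,538; SL = ⌊$95,380/6⌋ = $15,896 → take DB $22,538. Book value $82,642.
Year 3: DB = ⌊$82,642 × 150%/7⌋ = $17,709; SL = ⌊$72,842/5⌋ = $14,568 → take DB $17,709. Book value $64,933.

$17,709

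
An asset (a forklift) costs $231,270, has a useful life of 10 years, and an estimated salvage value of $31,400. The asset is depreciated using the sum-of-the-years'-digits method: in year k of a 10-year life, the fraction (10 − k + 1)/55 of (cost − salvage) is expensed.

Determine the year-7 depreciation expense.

$14,536

Depreciable base = $231,270 − $31,400 = $199,870.
Sum of the years' digits = 10+9+8+7+6+5+4+3+2+1 = 55.
Year 1: $199,870 × 10/55 = $36,340. Book value $194,930.
Year 2: $199,870 × 9/55 = $32,706. Book value $162,224.
Year 3: $199,870 × 8/55 = $29,072. Book value $133,152.
Year 4: $199,870 × 7/55 = $25,438. Book value $107,714.
Year 5: $199,870 × 6/55 = $21,804. Book value $85,910.
Year 6: $199,870 × 5/55 = $18,170. Book value $67,740.
Year 7: $199,870 × 4/55 = $14,536. Book value $53,204.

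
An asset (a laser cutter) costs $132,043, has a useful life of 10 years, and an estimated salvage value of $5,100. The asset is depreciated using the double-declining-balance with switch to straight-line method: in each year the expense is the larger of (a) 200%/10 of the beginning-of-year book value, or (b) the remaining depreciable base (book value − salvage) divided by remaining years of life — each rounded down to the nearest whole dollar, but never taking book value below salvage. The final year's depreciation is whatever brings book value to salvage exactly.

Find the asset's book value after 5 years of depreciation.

Depreciable base = $132,043 − $5,100 = $126,943.
Year 1: DB = ⌊$132,043 × 200%/10⌋ = $26,408; SL = ⌊$126,943/10⌋ = $12,694 → take DB $26,408. Book value $105,635.
Year 2: DB = ⌊$105,635 × 200%/10⌋ = $21,127; SL = ⌊$100,535/9⌋ = $11,170 → take DB $21,127. Book value $84,508.
Year 3: DB = ⌊$84,508 × 200%/10⌋ = $16,901; SL = ⌊$79,408/8⌋ = $9,926 → take DB $16,901. Book value $67,607.
Year 4: DB = ⌊$67,607 × 200%/10⌋ = $13,521; SL = ⌊$62,507/7⌋ = $8,929 → take DB $13,521. Book value $54,086.
Year 5: DB = ⌊$54,086 × 200%/10⌋ = $10,817; SL = ⌊$48,986/6⌋ = $8,164 → take DB $10,817. Book value $43,269.

$43,269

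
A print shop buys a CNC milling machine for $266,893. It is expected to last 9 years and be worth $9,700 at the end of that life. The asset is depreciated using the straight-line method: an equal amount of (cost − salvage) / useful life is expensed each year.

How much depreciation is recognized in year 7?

Depreciable base = $266,893 − $9,700 = $257,193.
Annual expense = $257,193 / 9 = $28,577.

$28,577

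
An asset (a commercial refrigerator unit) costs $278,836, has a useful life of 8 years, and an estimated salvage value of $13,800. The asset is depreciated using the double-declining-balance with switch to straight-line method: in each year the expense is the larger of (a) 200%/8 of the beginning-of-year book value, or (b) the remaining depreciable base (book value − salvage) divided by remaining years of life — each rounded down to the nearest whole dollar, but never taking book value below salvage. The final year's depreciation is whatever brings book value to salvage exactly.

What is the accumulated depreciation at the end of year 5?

$212,665

Depreciable base = $278,836 − $13,800 = $265,036.
Year 1: DB = ⌊$278,836 × 200%/8⌋ = $69,709; SL = ⌊$265,036/8⌋ = $33,129 → take DB $69,709. Book value $209,127.
Year 2: DB = ⌊$209,127 × 200%/8⌋ = $52,281; SL = ⌊$195,327/7⌋ = $27,903 → take DB $52,281. Book value $156,846.
Year 3: DB = ⌊$156,846 × 200%/8⌋ = $39,211; SL = ⌊$143,046/6⌋ = $23,841 → take DB $39,211. Book value $117,635.
Year 4: DB = ⌊$117,635 × 200%/8⌋ = $29,408; SL = ⌊$103,835/5⌋ = $20,767 → take DB $29,408. Book value $88,227.
Year 5: DB = ⌊$88,227 × 200%/8⌋ = $22,056; SL = ⌊$74,427/4⌋ = $18,606 → take DB $22,056. Book value $66,171.
Accumulated through year 5 = $278,836 − $66,171 = $212,665.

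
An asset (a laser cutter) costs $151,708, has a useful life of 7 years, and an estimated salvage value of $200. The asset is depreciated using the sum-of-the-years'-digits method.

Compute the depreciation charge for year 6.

$10,822

Depreciable base = $151,708 − $200 = $151,508.
Sum of the years' digits = 7+6+5+4+3+2+1 = 28.
Year 1: $151,508 × 7/28 = $37,877. Book value $113,831.
Year 2: $151,508 × 6/28 = $32,466. Book value $81,365.
Year 3: $151,508 × 5/28 = $27,055. Book value $54,310.
Year 4: $151,508 × 4/28 = $21,644. Book value $32,666.
Year 5: $151,508 × 3/28 = $16,233. Book value $16,433.
Year 6: $151,508 × 2/28 = $10,822. Book value $5,611.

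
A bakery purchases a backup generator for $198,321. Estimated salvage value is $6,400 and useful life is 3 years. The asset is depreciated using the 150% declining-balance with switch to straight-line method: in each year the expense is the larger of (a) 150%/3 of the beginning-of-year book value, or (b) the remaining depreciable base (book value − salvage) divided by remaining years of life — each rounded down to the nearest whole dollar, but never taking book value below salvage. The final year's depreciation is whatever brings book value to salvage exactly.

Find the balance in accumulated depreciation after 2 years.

$148,740

Depreciable base = $198,321 − $6,400 = $191,921.
Year 1: DB = ⌊$198,321 × 150%/3⌋ = $99,160; SL = ⌊$191,921/3⌋ = $63,973 → take DB $99,160. Book value $99,161.
Year 2: DB = ⌊$99,161 × 150%/3⌋ = $49,580; SL = ⌊$92,761/2⌋ = $46,380 → take DB $49,580. Book value $49,581.
Accumulated through year 2 = $198,321 − $49,581 = $148,740.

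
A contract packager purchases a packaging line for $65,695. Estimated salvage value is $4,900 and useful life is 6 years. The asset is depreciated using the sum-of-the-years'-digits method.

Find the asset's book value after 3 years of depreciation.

Depreciable base = $65,695 − $4,900 = $60,795.
Sum of the years' digits = 6+5+4+3+2+1 = 21.
Year 1: $60,795 × 6/21 = $17,370. Book value $48,325.
Year 2: $60,795 × 5/21 = $14,475. Book value $33,850.
Year 3: $60,795 × 4/21 = $11,580. Book value $22,270.

$22,270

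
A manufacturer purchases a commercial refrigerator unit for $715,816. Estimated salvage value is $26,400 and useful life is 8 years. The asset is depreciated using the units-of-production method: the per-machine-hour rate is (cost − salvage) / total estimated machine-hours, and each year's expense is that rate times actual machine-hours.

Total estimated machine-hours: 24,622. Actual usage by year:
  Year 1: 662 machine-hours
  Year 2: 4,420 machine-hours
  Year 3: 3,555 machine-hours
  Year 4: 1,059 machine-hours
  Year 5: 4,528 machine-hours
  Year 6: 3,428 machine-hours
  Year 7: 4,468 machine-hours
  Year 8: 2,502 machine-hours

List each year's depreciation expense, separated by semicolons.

Depreciable base = $715,816 − $26,400 = $689,416.
Rate = $689,416 / 24,622 machine-hours = $28 per machine-hour.
Year 1: 662 × $28 = $18,536. Book value $697,280.
Year 2: 4,420 × $28 = $123,760. Book value $573,520.
Year 3: 3,555 × $28 = $99,540. Book value $473,980.
Year 4: 1,059 × $28 = $29,652. Book value $444,328.
Year 5: 4,528 × $28 = $126,784. Book value $317,544.
Year 6: 3,428 × $28 = $95,984. Book value $221,560.
Year 7: 4,468 × $28 = $125,104. Book value $96,456.
Year 8: 2,502 × $28 = $70,056. Book value $26,400.

$18,536; $123,760; $99,540; $29,652; $126,784; $95,984; $125,104; $70,056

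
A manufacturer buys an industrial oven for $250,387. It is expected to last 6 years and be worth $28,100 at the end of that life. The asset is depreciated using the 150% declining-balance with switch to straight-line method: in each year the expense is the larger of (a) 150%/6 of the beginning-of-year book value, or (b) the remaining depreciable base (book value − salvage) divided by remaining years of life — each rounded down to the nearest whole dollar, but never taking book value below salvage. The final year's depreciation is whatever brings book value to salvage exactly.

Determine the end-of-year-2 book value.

$140,844

Depreciable base = $250,387 − $28,100 = $222,287.
Year 1: DB = ⌊$250,387 × 150%/6⌋ = $62,596; SL = ⌊$222,287/6⌋ = $37,047 → take DB $62,596. Book value $187,791.
Year 2: DB = ⌊$187,791 × 150%/6⌋ = $46,947; SL = ⌊$159,691/5⌋ = $31,938 → take DB $46,947. Book value $140,844.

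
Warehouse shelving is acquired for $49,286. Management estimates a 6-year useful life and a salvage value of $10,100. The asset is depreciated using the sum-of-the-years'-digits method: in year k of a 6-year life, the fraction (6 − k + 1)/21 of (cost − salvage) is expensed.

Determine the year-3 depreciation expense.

Depreciable base = $49,286 − $10,100 = $39,186.
Sum of the years' digits = 6+5+4+3+2+1 = 21.
Year 1: $39,186 × 6/21 = $11,196. Book value $38,090.
Year 2: $39,186 × 5/21 = $9,330. Book value $28,760.
Year 3: $39,186 × 4/21 = $7,464. Book value $21,296.

$7,464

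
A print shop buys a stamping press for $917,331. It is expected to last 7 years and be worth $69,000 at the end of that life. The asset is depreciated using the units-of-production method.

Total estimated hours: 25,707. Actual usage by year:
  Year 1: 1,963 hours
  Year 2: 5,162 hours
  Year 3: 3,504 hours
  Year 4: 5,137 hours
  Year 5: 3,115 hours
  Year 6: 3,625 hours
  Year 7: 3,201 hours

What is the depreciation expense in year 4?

Depreciable base = $917,331 − $69,000 = $848,331.
Rate = $848,331 / 25,707 hours = $33 per hour.
Year 1: 1,963 × $33 = $64,779. Book value $852,552.
Year 2: 5,162 × $33 = $170,346. Book value $682,206.
Year 3: 3,504 × $33 = $115,632. Book value $566,574.
Year 4: 5,137 × $33 = $169,521. Book value $397,053.

$169,521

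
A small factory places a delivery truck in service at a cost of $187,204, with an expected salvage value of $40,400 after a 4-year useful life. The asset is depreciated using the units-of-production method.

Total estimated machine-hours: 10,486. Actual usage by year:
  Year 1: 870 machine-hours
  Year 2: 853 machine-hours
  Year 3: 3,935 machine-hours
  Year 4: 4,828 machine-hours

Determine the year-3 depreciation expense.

Depreciable base = $187,204 − $40,400 = $146,804.
Rate = $146,804 / 10,486 machine-hours = $14 per machine-hour.
Year 1: 870 × $14 = $12,180. Book value $175,024.
Year 2: 853 × $14 = $11,942. Book value $163,082.
Year 3: 3,935 × $14 = $55,090. Book value $107,992.

$55,090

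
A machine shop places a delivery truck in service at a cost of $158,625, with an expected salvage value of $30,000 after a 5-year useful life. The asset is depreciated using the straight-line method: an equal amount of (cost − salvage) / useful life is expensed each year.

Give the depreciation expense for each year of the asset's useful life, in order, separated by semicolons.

Depreciable base = $158,625 − $30,000 = $128,625.
Annual expense = $128,625 / 5 = $25,725.
End of year 1: book value $132,900.
End of year 2: book value $107,175.
End of year 3: book value $81,450.
End of year 4: book value $55,725.
End of year 5: book value $30,000.

$25,725; $25,725; $25,725; $25,725; $25,725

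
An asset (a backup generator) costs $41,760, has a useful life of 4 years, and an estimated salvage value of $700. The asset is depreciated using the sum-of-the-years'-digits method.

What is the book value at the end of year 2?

$13,018

Depreciable base = $41,760 − $700 = $41,060.
Sum of the years' digits = 4+3+2+1 = 10.
Year 1: $41,060 × 4/10 = $16,424. Book value $25,336.
Year 2: $41,060 × 3/10 = $12,318. Book value $13,018.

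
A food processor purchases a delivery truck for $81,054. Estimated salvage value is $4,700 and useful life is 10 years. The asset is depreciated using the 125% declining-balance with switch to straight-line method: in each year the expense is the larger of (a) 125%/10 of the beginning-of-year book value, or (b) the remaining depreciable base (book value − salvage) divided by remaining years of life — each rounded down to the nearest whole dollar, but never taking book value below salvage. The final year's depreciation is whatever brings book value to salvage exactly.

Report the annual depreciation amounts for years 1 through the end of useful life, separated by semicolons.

$10,131; $8,865; $7,757; $7,085; $7,086; $7,086; $7,086; $7,086; $7,086; $7,086

Depreciable base = $81,054 − $4,700 = $76,354.
Year 1: DB = ⌊$81,054 × 125%/10⌋ = $10,131; SL = ⌊$76,354/10⌋ = $7,635 → take DB $10,131. Book value $70,923.
Year 2: DB = ⌊$70,923 × 125%/10⌋ = $8,865; SL = ⌊$66,223/9⌋ = $7,358 → take DB $8,865. Book value $62,058.
Year 3: DB = ⌊$62,058 × 125%/10⌋ = $7,757; SL = ⌊$57,358/8⌋ = $7,169 → take DB $7,757. Book value $54,301.
Year 4: DB = ⌊$54,301 × 125%/10⌋ = $6,787; SL = ⌊$49,601/7⌋ = $7,085 → take SL $7,085. Book value $47,216.
Year 5: DB = ⌊$47,216 × 125%/10⌋ = $5,902; SL = ⌊$42,516/6⌋ = $7,086 → take SL $7,086. Book value $40,130.
Year 6: DB = ⌊$40,130 × 125%/10⌋ = $5,016; SL = ⌊$35,430/5⌋ = $7,086 → take SL $7,086. Book value $33,044.
Year 7: DB = ⌊$33,044 × 125%/10⌋ = $4,130; SL = ⌊$28,344/4⌋ = $7,086 → take SL $7,086. Book value $25,958.
Year 8: DB = ⌊$25,958 × 125%/10⌋ = $3,244; SL = ⌊$21,258/3⌋ = $7,086 → take SL $7,086. Book value $18,872.
Year 9: DB = ⌊$18,872 × 125%/10⌋ = $2,359; SL = ⌊$14,172/2⌋ = $7,086 → take SL $7,086. Book value $11,786.
Year 10 (final): $11,786 − $4,700 = $7,086. Book value $4,700.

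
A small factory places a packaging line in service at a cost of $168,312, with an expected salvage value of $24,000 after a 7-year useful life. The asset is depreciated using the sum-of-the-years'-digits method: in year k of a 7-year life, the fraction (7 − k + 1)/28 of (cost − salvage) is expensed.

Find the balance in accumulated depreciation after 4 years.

$113,388

Depreciable base = $168,312 − $24,000 = $144,312.
Sum of the years' digits = 7+6+5+4+3+2+1 = 28.
Year 1: $144,312 × 7/28 = $36,078. Book value $132,234.
Year 2: $144,312 × 6/28 = $30,924. Book value $101,310.
Year 3: $144,312 × 5/28 = $25,770. Book value $75,540.
Year 4: $144,312 × 4/28 = $20,616. Book value $54,924.
Accumulated through year 4 = $168,312 − $54,924 = $113,388.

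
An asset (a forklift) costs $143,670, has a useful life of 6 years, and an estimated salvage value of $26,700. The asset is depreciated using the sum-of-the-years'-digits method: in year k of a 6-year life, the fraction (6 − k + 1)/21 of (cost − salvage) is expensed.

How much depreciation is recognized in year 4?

$16,710

Depreciable base = $143,670 − $26,700 = $116,970.
Sum of the years' digits = 6+5+4+3+2+1 = 21.
Year 1: $116,970 × 6/21 = $33,420. Book value $110,250.
Year 2: $116,970 × 5/21 = $27,850. Book value $82,400.
Year 3: $116,970 × 4/21 = $22,280. Book value $60,120.
Year 4: $116,970 × 3/21 = $16,710. Book value $43,410.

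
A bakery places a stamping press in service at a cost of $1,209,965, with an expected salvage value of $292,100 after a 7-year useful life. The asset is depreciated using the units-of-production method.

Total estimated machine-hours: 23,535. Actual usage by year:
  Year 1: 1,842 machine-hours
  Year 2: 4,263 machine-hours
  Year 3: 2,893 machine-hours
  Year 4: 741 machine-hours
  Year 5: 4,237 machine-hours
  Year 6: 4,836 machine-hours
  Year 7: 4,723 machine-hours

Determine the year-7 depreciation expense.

Depreciable base = $1,209,965 − $292,100 = $917,865.
Rate = $917,865 / 23,535 machine-hours = $39 per machine-hour.
Year 1: 1,842 × $39 = $71,838. Book value $1,138,127.
Year 2: 4,263 × $39 = $166,257. Book value $971,870.
Year 3: 2,893 × $39 = $112,827. Book value $859,043.
Year 4: 741 × $39 = $28,899. Book value $830,144.
Year 5: 4,237 × $39 = $165,243. Book value $664,901.
Year 6: 4,836 × $39 = $188,604. Book value $476,297.
Year 7: 4,723 × $39 = $184,197. Book value $292,100.

$184,197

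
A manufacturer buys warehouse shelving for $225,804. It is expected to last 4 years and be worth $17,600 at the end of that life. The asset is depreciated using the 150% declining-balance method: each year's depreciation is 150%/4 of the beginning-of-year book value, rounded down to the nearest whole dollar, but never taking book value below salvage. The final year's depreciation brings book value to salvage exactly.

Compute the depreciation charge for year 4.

$37,529

Depreciable base = $225,804 − $17,600 = $208,204.
Year 1: ⌊$225,804 × 150%/4⌋ = $84,676. Book value $141,128.
Year 2: ⌊$141,128 × 150%/4⌋ = $52,923. Book value $88,205.
Year 3: ⌊$88,205 × 150%/4⌋ = $33,076. Book value $55,129.
Year 4 (final): $55,129 − $17,600 = $37,529. Book value $17,600.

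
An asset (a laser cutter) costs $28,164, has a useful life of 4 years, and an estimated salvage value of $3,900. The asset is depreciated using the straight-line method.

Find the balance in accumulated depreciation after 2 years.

Depreciable base = $28,164 − $3,900 = $24,264.
Annual expense = $24,264 / 4 = $6,066.
End of year 1: book value $22,098.
End of year 2: book value $16,032.
Accumulated through year 2 = $28,164 − $16,032 = $12,132.

$12,132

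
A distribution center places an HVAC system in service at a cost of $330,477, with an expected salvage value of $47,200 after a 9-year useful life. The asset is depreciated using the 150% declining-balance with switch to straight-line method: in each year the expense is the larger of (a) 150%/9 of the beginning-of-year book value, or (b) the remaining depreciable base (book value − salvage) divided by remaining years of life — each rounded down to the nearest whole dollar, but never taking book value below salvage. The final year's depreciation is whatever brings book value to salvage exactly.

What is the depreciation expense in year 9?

Depreciable base = $330,477 − $47,200 = $283,277.
Year 1: DB = ⌊$330,477 × 150%/9⌋ = $55,079; SL = ⌊$283,277/9⌋ = $31,475 → take DB $55,079. Book value $275,398.
Year 2: DB = ⌊$275,398 × 150%/9⌋ = $45,899; SL = ⌊$228,198/8⌋ = $28,524 → take DB $45,899. Book value $229,499.
Year 3: DB = ⌊$229,499 × 150%/9⌋ = $38,249; SL = ⌊$182,299/7⌋ = $26,042 → take DB $38,249. Book value $191,250.
Year 4: DB = ⌊$191,250 × 150%/9⌋ = $31,875; SL = ⌊$144,050/6⌋ = $24,008 → take DB $31,875. Book value $159,375.
Year 5: DB = ⌊$159,375 × 150%/9⌋ = $26,562; SL = ⌊$112,175/5⌋ = $22,435 → take DB $26,562. Book value $132,813.
Year 6: DB = ⌊$132,813 × 150%/9⌋ = $22,135; SL = ⌊$85,613/4⌋ = $21,403 → take DB $22,135. Book value $110,678.
Year 7: DB = ⌊$110,678 × 150%/9⌋ = $18,446; SL = ⌊$63,478/3⌋ = $21,159 → take SL $21,159. Book value $89,519.
Year 8: DB = ⌊$89,519 × 150%/9⌋ = $14,919; SL = ⌊$42,319/2⌋ = $21,159 → take SL $21,159. Book value $68,360.
Year 9 (final): $68,360 − $47,200 = $21,160. Book value $47,200.

$21,160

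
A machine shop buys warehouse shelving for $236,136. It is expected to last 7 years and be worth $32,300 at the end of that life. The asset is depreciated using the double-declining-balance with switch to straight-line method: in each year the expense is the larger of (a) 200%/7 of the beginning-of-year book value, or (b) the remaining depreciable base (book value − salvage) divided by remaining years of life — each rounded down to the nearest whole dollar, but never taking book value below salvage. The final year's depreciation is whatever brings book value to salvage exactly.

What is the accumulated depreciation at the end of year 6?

Depreciable base = $236,136 − $32,300 = $203,836.
Year 1: DB = ⌊$236,136 × 200%/7⌋ = $67,467; SL = ⌊$203,836/7⌋ = $29,119 → take DB $67,467. Book value $168,669.
Year 2: DB = ⌊$168,669 × 200%/7⌋ = $48,191; SL = ⌊$136,369/6⌋ = $22,728 → take DB $48,191. Book value $120,478.
Year 3: DB = ⌊$120,478 × 200%/7⌋ = $34,422; SL = ⌊$88,178/5⌋ = $17,635 → take DB $34,422. Book value $86,056.
Year 4: DB = ⌊$86,056 × 200%/7⌋ = $24,587; SL = ⌊$53,756/4⌋ = $13,439 → take DB $24,587. Book value $61,469.
Year 5: DB = ⌊$61,469 × 200%/7⌋ = $17,562; SL = ⌊$29,169/3⌋ = $9,723 → take DB $17,562. Book value $43,907.
Year 6: DB = ⌊$43,907 × 200%/7⌋ = $12,544; SL = ⌊$11,607/2⌋ = $5,803 → take DB $12,544, capped at $11,607. Book value $32,300.
Accumulated through year 6 = $236,136 − $32,300 = $203,836.

$203,836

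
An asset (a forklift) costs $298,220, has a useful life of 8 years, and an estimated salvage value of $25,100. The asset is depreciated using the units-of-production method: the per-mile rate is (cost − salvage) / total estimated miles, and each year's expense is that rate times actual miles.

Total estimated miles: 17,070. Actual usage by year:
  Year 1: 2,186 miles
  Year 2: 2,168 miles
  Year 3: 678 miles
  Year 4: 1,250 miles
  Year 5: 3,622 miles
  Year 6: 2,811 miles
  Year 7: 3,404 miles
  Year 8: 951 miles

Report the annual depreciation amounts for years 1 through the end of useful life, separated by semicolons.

$34,976; $34,688; $10,848; $20,000; $57,952; $44,976; $54,464; $15,216

Depreciable base = $298,220 − $25,100 = $273,120.
Rate = $273,120 / 17,070 miles = $16 per mile.
Year 1: 2,186 × $16 = $34,976. Book value $263,244.
Year 2: 2,168 × $16 = $34,688. Book value $228,556.
Year 3: 678 × $16 = $10,848. Book value $217,708.
Year 4: 1,250 × $16 = $20,000. Book value $197,708.
Year 5: 3,622 × $16 = $57,952. Book value $139,756.
Year 6: 2,811 × $16 = $44,976. Book value $94,780.
Year 7: 3,404 × $16 = $54,464. Book value $40,316.
Year 8: 951 × $16 = $15,216. Book value $25,100.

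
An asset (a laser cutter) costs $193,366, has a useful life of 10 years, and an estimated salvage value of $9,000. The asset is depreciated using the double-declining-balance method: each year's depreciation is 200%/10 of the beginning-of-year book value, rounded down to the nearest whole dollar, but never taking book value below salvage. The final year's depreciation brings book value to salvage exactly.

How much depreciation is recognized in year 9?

Depreciable base = $193,366 − $9,000 = $184,366.
Year 1: ⌊$193,366 × 200%/10⌋ = $38,673. Book value $154,693.
Year 2: ⌊$154,693 × 200%/10⌋ = $30,938. Book value $123,755.
Year 3: ⌊$123,755 × 200%/10⌋ = $24,751. Book value $99,004.
Year 4: ⌊$99,004 × 200%/10⌋ = $19,800. Book value $79,204.
Year 5: ⌊$79,204 × 200%/10⌋ = $15,840. Book value $63,364.
Year 6: ⌊$63,364 × 200%/10⌋ = $12,672. Book value $50,692.
Year 7: ⌊$50,692 × 200%/10⌋ = $10,138. Book value $40,554.
Year 8: ⌊$40,554 × 200%/10⌋ = $8,110. Book value $32,444.
Year 9: ⌊$32,444 × 200%/10⌋ = $6,488. Book value $25,956.

$6,488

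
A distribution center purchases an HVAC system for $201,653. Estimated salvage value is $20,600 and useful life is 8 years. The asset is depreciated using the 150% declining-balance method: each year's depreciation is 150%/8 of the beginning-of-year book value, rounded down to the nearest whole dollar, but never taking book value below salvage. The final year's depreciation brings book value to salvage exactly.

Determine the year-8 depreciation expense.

Depreciable base = $201,653 − $20,600 = $181,053.
Year 1: ⌊$201,653 × 150%/8⌋ = $37,809. Book value $163,844.
Year 2: ⌊$163,844 × 150%/8⌋ = $30,720. Book value $133,124.
Year 3: ⌊$133,124 × 150%/8⌋ = $24,960. Book value $108,164.
Year 4: ⌊$108,164 × 150%/8⌋ = $20,280. Book value $87,884.
Year 5: ⌊$87,884 × 150%/8⌋ = $16,478. Book value $71,406.
Year 6: ⌊$71,406 × 150%/8⌋ = $13,388. Book value $58,018.
Year 7: ⌊$58,018 × 150%/8⌋ = $10,878. Book value $47,140.
Year 8 (final): $47,140 − $20,600 = $26,540. Book value $20,600.

$26,540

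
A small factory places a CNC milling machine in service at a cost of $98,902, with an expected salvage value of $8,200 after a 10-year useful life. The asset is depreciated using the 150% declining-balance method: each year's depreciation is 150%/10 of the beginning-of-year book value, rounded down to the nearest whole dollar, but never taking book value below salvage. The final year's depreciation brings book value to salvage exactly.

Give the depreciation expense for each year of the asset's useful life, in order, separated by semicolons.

$14,835; $12,610; $10,718; $9,110; $7,744; $6,582; $5,595; $4,756; $4,042; $14,710

Depreciable base = $98,902 − $8,200 = $90,702.
Year 1: ⌊$98,902 × 150%/10⌋ = $14,835. Book value $84,067.
Year 2: ⌊$84,067 × 150%/10⌋ = $12,610. Book value $71,457.
Year 3: ⌊$71,457 × 150%/10⌋ = $10,718. Book value $60,739.
Year 4: ⌊$60,739 × 150%/10⌋ = $9,110. Book value $51,629.
Year 5: ⌊$51,629 × 150%/10⌋ = $7,744. Book value $43,885.
Year 6: ⌊$43,885 × 150%/10⌋ = $6,582. Book value $37,303.
Year 7: ⌊$37,303 × 150%/10⌋ = $5,595. Book value $31,708.
Year 8: ⌊$31,708 × 150%/10⌋ = $4,756. Book value $26,952.
Year 9: ⌊$26,952 × 150%/10⌋ = $4,042. Book value $22,910.
Year 10 (final): $22,910 − $8,200 = $14,710. Book value $8,200.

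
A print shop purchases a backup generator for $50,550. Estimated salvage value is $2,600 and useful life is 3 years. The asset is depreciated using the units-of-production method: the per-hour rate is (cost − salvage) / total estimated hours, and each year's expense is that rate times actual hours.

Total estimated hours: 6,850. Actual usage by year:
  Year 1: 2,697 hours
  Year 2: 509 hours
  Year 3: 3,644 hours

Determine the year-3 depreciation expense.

$25,508

Depreciable base = $50,550 − $2,600 = $47,950.
Rate = $47,950 / 6,850 hours = $7 per hour.
Year 1: 2,697 × $7 = $18,879. Book value $31,671.
Year 2: 509 × $7 = $3,563. Book value $28,108.
Year 3: 3,644 × $7 = $25,508. Book value $2,600.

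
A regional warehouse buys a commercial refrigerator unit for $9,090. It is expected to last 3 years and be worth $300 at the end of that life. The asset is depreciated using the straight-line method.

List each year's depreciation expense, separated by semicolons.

$2,930; $2,930; $2,930

Depreciable base = $9,090 − $300 = $8,790.
Annual expense = $8,790 / 3 = $2,930.
End of year 1: book value $6,160.
End of year 2: book value $3,230.
End of year 3: book value $300.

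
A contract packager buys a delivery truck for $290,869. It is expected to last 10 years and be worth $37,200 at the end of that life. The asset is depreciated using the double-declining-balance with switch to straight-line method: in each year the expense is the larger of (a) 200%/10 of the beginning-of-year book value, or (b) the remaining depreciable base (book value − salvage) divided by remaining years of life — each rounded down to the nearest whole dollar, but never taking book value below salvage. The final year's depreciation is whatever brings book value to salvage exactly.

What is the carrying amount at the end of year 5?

Depreciable base = $290,869 − $37,200 = $253,669.
Year 1: DB = ⌊$290,869 × 200%/10⌋ = $58,173; SL = ⌊$253,669/10⌋ = $25,366 → take DB $58,173. Book value $232,696.
Year 2: DB = ⌊$232,696 × 200%/10⌋ = $46,539; SL = ⌊$195,496/9⌋ = $21,721 → take DB $46,539. Book value $186,157.
Year 3: DB = ⌊$186,157 × 200%/10⌋ = $37,231; SL = ⌊$148,957/8⌋ = $18,619 → take DB $37,231. Book value $148,926.
Year 4: DB = ⌊$148,926 × 200%/10⌋ = $29,785; SL = ⌊$111,726/7⌋ = $15,960 → take DB $29,785. Book value $119,141.
Year 5: DB = ⌊$119,141 × 200%/10⌋ = $23,828; SL = ⌊$81,941/6⌋ = $13,656 → take DB $23,828. Book value $95,313.

$95,313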